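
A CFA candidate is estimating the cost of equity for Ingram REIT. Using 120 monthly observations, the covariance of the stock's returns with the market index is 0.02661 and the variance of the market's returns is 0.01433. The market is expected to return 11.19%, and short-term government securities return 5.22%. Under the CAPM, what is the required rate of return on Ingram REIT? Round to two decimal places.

16.31%

β = Cov(R_i, R_m) / Var(R_m) = 0.02661 / 0.01433 = 1.8569
MRP = 11.19% − 5.22% = 5.97%
E(R) = R_f + β × MRP = 5.22% + 1.8569 × 5.97% = 16.31%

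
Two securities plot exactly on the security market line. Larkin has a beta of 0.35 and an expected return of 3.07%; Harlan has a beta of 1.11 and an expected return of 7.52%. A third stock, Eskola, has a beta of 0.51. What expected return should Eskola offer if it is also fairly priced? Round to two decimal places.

4.01%

MRP (SML slope) = (7.52% − 3.07%) / (1.11 − 0.35) = 4.45% / 0.76 = 5.8553%
R_f (intercept) = 3.07% − 0.35 × 5.8553% = 1.0206%
E(R_Eskola) = R_f + β × MRP = 1.0206% + 0.51 × 5.8553% = 4.01%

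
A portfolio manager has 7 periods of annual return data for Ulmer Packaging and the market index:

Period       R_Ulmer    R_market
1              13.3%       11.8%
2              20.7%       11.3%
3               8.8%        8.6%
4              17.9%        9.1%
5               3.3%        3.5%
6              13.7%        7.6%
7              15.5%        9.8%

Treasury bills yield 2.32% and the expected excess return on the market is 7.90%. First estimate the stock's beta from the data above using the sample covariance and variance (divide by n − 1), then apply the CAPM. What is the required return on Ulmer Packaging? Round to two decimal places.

15.31%

Mean R_i = (13.3 + 20.7 + 8.8 + 17.9 + 3.3 + 13.7 + 15.5) / 7 = 13.3143%
Mean R_m = (11.8 + 11.3 + 8.6 + 9.1 + 3.5 + 7.6 + 9.8) / 7 = 8.8143%
Σ(R_i − R̄_i)(R_m − R̄_m) = 75.4986  ⇒  Cov = 75.4986 / 6 = 12.5831
Σ(R_m − R̄_m)² = 45.9086  ⇒  Var(R_m) = 45.9086 / 6 = 7.6514
β = Cov / Var(R_m) = 12.5831 / 7.6514 = 1.6445
E(R) = R_f + β × MRP = 2.32% + 1.6445 × 7.90% = 15.31%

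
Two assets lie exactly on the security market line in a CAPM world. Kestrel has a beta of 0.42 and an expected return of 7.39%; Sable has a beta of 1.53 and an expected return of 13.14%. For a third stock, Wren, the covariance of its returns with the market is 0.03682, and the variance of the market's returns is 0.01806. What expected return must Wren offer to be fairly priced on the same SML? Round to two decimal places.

15.78%

MRP = (13.14% − 7.39%) / (1.53 − 0.42) = 5.1802%
R_f = 7.39% − 0.42 × 5.1802% = 5.2143%
β_Wren = Cov / Var(R_m) = 0.03682 / 0.01806 = 2.0388
E(R_Wren) = R_f + β × MRP = 5.2143% + 2.0388 × 5.1802% = 15.78%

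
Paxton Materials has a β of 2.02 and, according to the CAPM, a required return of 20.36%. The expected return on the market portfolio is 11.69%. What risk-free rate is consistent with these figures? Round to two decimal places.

3.19%

E(R) = R_f + β(E(R_m) − R_f) = R_f(1 − β) + β·E(R_m)
20.36% = R_f × (1 − 2.02) + 2.02 × 11.69%
20.36% = R_f × -1.02 + 23.6138%
R_f = (20.36% − 23.6138%) / -1.02 = 3.19%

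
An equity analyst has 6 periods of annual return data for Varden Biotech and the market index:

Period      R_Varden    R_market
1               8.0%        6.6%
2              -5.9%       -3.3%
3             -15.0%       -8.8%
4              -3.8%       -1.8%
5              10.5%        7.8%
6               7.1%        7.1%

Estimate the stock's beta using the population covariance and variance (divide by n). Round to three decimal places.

Mean R_i = (8.0 − 5.9 − 15.0 − 3.8 + 10.5 + 7.1) / 6 = 0.1500%
Mean R_m = (6.6 − 3.3 − 8.8 − 1.8 + 7.8 + 7.1) / 6 = 1.2667%
Σ(R_i − R̄_i)(R_m − R̄_m) = 342.2800  ⇒  Cov = 342.2800 / 6 = 57.0467
Σ(R_m − R̄_m)² = 236.7533  ⇒  Var(R_m) = 236.7533 / 6 = 39.4589
β = Cov / Var(R_m) = 57.0467 / 39.4589 = 1.4457

1.446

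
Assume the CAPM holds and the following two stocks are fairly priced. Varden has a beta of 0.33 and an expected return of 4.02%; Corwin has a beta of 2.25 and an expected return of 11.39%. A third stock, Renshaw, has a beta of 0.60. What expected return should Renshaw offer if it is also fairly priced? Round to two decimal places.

MRP (SML slope) = (11.39% − 4.02%) / (2.25 − 0.33) = 7.37% / 1.92 = 3.8385%
R_f (intercept) = 4.02% − 0.33 × 3.8385% = 2.7533%
E(R_Renshaw) = R_f + β × MRP = 2.7533% + 0.60 × 3.8385% = 5.06%

5.06%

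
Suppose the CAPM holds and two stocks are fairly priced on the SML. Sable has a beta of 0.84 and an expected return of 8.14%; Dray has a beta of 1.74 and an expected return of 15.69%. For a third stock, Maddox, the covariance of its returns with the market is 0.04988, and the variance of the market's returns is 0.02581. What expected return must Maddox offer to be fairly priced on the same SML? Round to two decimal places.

17.31%

MRP = (15.69% − 8.14%) / (1.74 − 0.84) = 8.3889%
R_f = 8.14% − 0.84 × 8.3889% = 1.0933%
β_Maddox = Cov / Var(R_m) = 0.04988 / 0.02581 = 1.9326
E(R_Maddox) = R_f + β × MRP = 1.0933% + 1.9326 × 8.3889% = 17.31%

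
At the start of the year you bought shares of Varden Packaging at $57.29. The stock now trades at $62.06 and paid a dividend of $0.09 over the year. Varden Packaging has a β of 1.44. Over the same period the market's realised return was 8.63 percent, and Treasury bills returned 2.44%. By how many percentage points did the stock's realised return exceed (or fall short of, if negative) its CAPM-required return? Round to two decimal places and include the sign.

Realised HPR = (P1 + D1 − P0) / P0 = (62.06 + 0.09 − 57.29) / 57.29 = 4.86 / 57.29 = 8.4832%
MRP = 8.63% − 2.44% = 6.19%
CAPM required = R_f + β·MRP = 2.44% + 1.44 × 6.19% = 11.3536%
α = realised − required = 8.4832% − 11.3536% = -2.87%

-2.87%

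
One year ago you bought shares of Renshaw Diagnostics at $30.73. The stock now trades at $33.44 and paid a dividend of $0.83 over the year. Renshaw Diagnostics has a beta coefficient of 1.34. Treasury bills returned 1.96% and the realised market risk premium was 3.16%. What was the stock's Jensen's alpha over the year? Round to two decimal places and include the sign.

+5.33%

Realised HPR = (P1 + D1 − P0) / P0 = (33.44 + 0.83 − 30.73) / 30.73 = 3.54 / 30.73 = 11.5197%
CAPM required = R_f + β·MRP = 1.96% + 1.34 × 3.16% = 6.1944%
α = realised − required = 11.5197% − 6.1944% = +5.33%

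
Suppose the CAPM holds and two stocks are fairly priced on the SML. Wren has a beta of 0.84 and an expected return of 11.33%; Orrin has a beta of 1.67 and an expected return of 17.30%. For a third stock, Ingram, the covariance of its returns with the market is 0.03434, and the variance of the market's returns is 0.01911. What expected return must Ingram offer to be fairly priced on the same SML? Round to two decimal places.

MRP = (17.30% − 11.33%) / (1.67 − 0.84) = 7.1928%
R_f = 11.33% − 0.84 × 7.1928% = 5.2880%
β_Ingram = Cov / Var(R_m) = 0.03434 / 0.01911 = 1.7970
E(R_Ingram) = R_f + β × MRP = 5.2880% + 1.7970 × 7.1928% = 18.21%

18.21%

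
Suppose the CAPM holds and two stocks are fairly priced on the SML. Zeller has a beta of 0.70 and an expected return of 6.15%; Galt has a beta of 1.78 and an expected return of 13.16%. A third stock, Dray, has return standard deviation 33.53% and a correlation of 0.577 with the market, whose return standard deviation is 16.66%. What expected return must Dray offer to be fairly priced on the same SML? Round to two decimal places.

MRP = (13.16% − 6.15%) / (1.78 − 0.70) = 6.4907%
R_f = 6.15% − 0.70 × 6.4907% = 1.6065%
β_Dray = ρ·σ_i/σ_m = 0.577 × 33.53 / 16.66 = 1.1613
E(R_Dray) = R_f + β × MRP = 1.6065% + 1.1613 × 6.4907% = 9.14%

9.14%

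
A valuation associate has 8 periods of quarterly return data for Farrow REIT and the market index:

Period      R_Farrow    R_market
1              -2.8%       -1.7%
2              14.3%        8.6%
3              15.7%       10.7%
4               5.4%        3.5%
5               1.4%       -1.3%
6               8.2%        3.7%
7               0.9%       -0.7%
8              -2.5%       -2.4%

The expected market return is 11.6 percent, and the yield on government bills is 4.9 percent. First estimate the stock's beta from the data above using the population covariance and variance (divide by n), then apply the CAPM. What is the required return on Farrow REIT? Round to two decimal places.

Mean R_i = (-2.8 + 14.3 + 15.7 + 5.4 + 1.4 + 8.2 + 0.9 − 2.5) / 8 = 5.0750%
Mean R_m = (-1.7 + 8.6 + 10.7 + 3.5 − 1.3 + 3.7 − 0.7 − 2.4) / 8 = 2.5500%
Σ(R_i − R̄_i)(R_m − R̄_m) = 244.9900  ⇒  Cov = 244.9900 / 8 = 30.6238
Σ(R_m − R̄_m)² = 173.2000  ⇒  Var(R_m) = 173.2000 / 8 = 21.6500
β = Cov / Var(R_m) = 30.6238 / 21.6500 = 1.4145
MRP = 11.6% − 4.9% = 6.70%
E(R) = R_f + β × MRP = 4.9% + 1.4145 × 6.7% = 14.38%

14.38%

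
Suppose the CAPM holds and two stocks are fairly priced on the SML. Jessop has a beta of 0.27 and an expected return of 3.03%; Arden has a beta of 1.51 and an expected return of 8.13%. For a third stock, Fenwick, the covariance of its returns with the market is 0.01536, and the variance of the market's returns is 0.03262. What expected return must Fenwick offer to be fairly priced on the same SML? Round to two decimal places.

3.86%

MRP = (8.13% − 3.03%) / (1.51 − 0.27) = 4.1129%
R_f = 3.03% − 0.27 × 4.1129% = 1.9195%
β_Fenwick = Cov / Var(R_m) = 0.01536 / 0.03262 = 0.4709
E(R_Fenwick) = R_f + β × MRP = 1.9195% + 0.4709 × 4.1129% = 3.86%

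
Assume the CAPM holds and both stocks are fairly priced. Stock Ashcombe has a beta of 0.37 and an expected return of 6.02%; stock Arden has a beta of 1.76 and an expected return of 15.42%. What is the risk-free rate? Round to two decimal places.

3.52%

Both satisfy E(R) = R_f + β·MRP, so the slope of the SML is
MRP = (15.42% − 6.02%) / (1.76 − 0.37) = 9.40% / 1.39 = 6.7626%
R_f = E(R_Ashcombe) − β_Ashcombe·MRP = 6.02% − 0.37 × 6.7626% = 3.5178%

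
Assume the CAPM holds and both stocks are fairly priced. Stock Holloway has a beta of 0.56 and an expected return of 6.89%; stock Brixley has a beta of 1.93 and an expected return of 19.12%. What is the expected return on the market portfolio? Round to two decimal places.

10.82%

Both satisfy E(R) = R_f + β·MRP, so the slope of the SML is
MRP = (19.12% − 6.89%) / (1.93 − 0.56) = 12.23% / 1.37 = 8.9270%
R_f = E(R_Holloway) − β_Holloway·MRP = 6.89% − 0.56 × 8.9270% = 1.8909%
E(R_m) = R_f + MRP = 1.8909% + 8.9270% = 10.82%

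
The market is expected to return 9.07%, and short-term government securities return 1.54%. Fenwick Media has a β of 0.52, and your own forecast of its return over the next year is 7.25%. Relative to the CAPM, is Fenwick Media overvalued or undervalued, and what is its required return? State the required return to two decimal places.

MRP = 9.07% − 1.54% = 7.53%
Required return = R_f + β·MRP = 1.54% + 0.52 × 7.53% = 5.46%
Forecast 7.25% > required 5.46% → the stock plots above the SML → undervalued.

Undervalued; required return 5.46%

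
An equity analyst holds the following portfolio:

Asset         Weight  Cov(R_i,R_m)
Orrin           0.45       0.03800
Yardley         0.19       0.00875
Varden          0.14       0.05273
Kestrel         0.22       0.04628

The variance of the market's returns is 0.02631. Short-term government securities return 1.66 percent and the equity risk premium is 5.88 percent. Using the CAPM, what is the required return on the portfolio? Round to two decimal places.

9.78%

β_Orrin = 0.03800 / 0.02631 = 1.4443
β_Yardley = 0.00875 / 0.02631 = 0.3326
β_Varden = 0.05273 / 0.02631 = 2.0042
β_Kestrel = 0.04628 / 0.02631 = 1.7590
β_P = Σ w_i β_i = 0.45×1.4443 + 0.19×0.3326 + 0.14×2.0042 + 0.22×1.7590 = 1.3807
E(R_P) = R_f + β_P × MRP = 1.66% + 1.3807 × 5.88% = 9.78%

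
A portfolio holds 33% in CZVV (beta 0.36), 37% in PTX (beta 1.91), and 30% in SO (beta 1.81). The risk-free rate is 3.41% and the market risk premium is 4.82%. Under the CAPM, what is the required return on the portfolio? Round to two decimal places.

10.01%

β_P = Σ w_i β_i = 0.33×0.36 + 0.37×1.91 + 0.30×1.81 = 1.3685
E(R_P) = R_f + β_P × MRP = 3.41% + 1.3685 × 4.82% = 10.01%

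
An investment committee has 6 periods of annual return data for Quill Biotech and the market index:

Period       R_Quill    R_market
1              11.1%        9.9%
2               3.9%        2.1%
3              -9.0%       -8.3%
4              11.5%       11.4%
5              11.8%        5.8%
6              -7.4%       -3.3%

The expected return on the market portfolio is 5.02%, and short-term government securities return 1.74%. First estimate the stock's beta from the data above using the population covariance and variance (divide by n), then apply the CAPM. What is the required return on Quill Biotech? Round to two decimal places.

5.67%

Mean R_i = (11.1 + 3.9 − 9.0 + 11.5 + 11.8 − 7.4) / 6 = 3.6500%
Mean R_m = (9.9 + 2.1 − 8.3 + 11.4 + 5.8 − 3.3) / 6 = 2.9333%
Σ(R_i − R̄_i)(R_m − R̄_m) = 352.5000  ⇒  Cov = 352.5000 / 6 = 58.7500
Σ(R_m − R̄_m)² = 294.1733  ⇒  Var(R_m) = 294.1733 / 6 = 49.0289
β = Cov / Var(R_m) = 58.7500 / 49.0289 = 1.1983
MRP = 5.02% − 1.74% = 3.28%
E(R) = R_f + β × MRP = 1.74% + 1.1983 × 3.28% = 5.67%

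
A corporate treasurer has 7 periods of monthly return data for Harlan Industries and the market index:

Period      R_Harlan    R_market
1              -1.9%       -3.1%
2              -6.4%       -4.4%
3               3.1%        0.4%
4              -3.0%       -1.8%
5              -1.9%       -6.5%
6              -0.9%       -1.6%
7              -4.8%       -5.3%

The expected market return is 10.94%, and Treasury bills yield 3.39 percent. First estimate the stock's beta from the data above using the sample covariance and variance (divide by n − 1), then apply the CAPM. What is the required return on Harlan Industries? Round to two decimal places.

9.92%

Mean R_i = (-1.9 − 6.4 + 3.1 − 3.0 − 1.9 − 0.9 − 4.8) / 7 = -2.2571%
Mean R_m = (-3.1 − 4.4 + 0.4 − 1.8 − 6.5 − 1.6 − 5.3) / 7 = -3.1857%
Σ(R_i − R̄_i)(R_m − R̄_m) = 29.5857  ⇒  Cov = 29.5857 / 6 = 4.9310
Σ(R_m − R̄_m)² = 34.2286  ⇒  Var(R_m) = 34.2286 / 6 = 5.7048
β = Cov / Var(R_m) = 4.9310 / 5.7048 = 0.8644
MRP = 10.94% − 3.39% = 7.55%
E(R) = R_f + β × MRP = 3.39% + 0.8644 × 7.55% = 9.92%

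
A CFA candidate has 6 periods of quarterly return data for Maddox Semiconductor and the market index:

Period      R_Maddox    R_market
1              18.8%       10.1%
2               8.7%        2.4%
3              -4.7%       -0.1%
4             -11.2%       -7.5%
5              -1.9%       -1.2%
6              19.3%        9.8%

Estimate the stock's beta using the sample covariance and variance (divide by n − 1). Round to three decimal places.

Mean R_i = (18.8 + 8.7 − 4.7 − 11.2 − 1.9 + 19.3) / 6 = 4.8333%
Mean R_m = (10.1 + 2.4 − 0.1 − 7.5 − 1.2 + 9.8) / 6 = 2.2500%
Σ(R_i − R̄_i)(R_m − R̄_m) = 421.4000  ⇒  Cov = 421.4000 / 5 = 84.2800
Σ(R_m − R̄_m)² = 231.1350  ⇒  Var(R_m) = 231.1350 / 5 = 46.2270
β = Cov / Var(R_m) = 84.2800 / 46.2270 = 1.8232

1.823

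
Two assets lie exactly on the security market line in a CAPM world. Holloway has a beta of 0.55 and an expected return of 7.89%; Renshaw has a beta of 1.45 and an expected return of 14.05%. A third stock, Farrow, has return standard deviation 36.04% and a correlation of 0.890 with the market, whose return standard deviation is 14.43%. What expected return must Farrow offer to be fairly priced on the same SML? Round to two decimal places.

MRP = (14.05% − 7.89%) / (1.45 − 0.55) = 6.8444%
R_f = 7.89% − 0.55 × 6.8444% = 4.1256%
β_Farrow = ρ·σ_i/σ_m = 0.890 × 36.04 / 14.43 = 2.2228
E(R_Farrow) = R_f + β × MRP = 4.1256% + 2.2228 × 6.8444% = 19.34%

19.34%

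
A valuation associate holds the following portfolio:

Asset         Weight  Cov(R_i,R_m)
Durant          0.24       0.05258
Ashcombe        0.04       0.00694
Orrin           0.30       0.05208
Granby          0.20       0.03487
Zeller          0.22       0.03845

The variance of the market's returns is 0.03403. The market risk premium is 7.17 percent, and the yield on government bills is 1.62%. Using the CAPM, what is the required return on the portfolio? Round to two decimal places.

10.88%

β_Durant = 0.05258 / 0.03403 = 1.5451
β_Ashcombe = 0.00694 / 0.03403 = 0.2039
β_Orrin = 0.05208 / 0.03403 = 1.5304
β_Granby = 0.03487 / 0.03403 = 1.0247
β_Zeller = 0.03845 / 0.03403 = 1.1299
β_P = Σ w_i β_i = 0.24×1.5451 + 0.04×0.2039 + 0.30×1.5304 + 0.20×1.0247 + 0.22×1.1299 = 1.2916
E(R_P) = R_f + β_P × MRP = 1.62% + 1.2916 × 7.17% = 10.88%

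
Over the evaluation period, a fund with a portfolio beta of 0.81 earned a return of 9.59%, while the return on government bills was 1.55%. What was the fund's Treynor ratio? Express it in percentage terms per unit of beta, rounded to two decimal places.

Treynor = (R_P − R_f) / β_P = (9.59% − 1.55%) / 0.8100 = 8.04% / 0.8100 = 9.93%

9.93%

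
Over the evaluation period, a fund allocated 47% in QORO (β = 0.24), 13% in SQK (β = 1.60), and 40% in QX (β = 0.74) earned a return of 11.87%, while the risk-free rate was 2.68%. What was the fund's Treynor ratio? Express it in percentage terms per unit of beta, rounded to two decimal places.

14.90%

β_P = 0.47×0.24 + 0.13×1.60 + 0.40×0.74 = 0.6168
Treynor = (R_P − R_f) / β_P = (11.87% − 2.68%) / 0.6168 = 9.19% / 0.6168 = 14.90%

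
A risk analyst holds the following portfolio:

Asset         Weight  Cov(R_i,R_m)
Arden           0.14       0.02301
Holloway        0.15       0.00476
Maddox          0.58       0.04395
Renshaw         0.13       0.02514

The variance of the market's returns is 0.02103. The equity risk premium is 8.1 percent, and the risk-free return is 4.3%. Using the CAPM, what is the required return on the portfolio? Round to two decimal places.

β_Arden = 0.02301 / 0.02103 = 1.0942
β_Holloway = 0.00476 / 0.02103 = 0.2263
β_Maddox = 0.04395 / 0.02103 = 2.0899
β_Renshaw = 0.02514 / 0.02103 = 1.1954
β_P = Σ w_i β_i = 0.14×1.0942 + 0.15×0.2263 + 0.58×2.0899 + 0.13×1.1954 = 1.5547
E(R_P) = R_f + β_P × MRP = 4.3% + 1.5547 × 8.1% = 16.89%

16.89%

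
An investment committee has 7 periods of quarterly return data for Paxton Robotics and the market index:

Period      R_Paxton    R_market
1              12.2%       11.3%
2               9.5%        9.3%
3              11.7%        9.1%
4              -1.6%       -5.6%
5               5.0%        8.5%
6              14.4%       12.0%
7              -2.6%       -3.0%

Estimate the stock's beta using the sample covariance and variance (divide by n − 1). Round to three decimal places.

Mean R_i = (12.2 + 9.5 + 11.7 − 1.6 + 5.0 + 14.4 − 2.6) / 7 = 6.9429%
Mean R_m = (11.3 + 9.3 + 9.1 − 5.6 + 8.5 + 12.0 − 3.0) / 7 = 5.9429%
Σ(R_i − R̄_i)(R_m − R̄_m) = 275.9171  ⇒  Cov = 275.9171 / 6 = 45.9862
Σ(R_m − R̄_m)² = 306.3771  ⇒  Var(R_m) = 306.3771 / 6 = 51.0629
β = Cov / Var(R_m) = 45.9862 / 51.0629 = 0.9006

0.901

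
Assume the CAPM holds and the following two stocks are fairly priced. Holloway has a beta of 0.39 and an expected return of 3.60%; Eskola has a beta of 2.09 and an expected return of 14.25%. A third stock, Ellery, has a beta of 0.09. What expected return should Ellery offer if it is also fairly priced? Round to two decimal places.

MRP (SML slope) = (14.25% − 3.60%) / (2.09 − 0.39) = 10.65% / 1.70 = 6.2647%
R_f (intercept) = 3.60% − 0.39 × 6.2647% = 1.1568%
E(R_Ellery) = R_f + β × MRP = 1.1568% + 0.09 × 6.2647% = 1.72%

1.72%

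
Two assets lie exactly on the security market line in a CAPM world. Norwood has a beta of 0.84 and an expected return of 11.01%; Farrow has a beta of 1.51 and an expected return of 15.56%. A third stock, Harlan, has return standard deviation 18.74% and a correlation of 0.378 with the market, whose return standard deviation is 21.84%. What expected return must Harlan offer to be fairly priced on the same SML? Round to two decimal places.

MRP = (15.56% − 11.01%) / (1.51 − 0.84) = 6.7910%
R_f = 11.01% − 0.84 × 6.7910% = 5.3056%
β_Harlan = ρ·σ_i/σ_m = 0.378 × 18.74 / 21.84 = 0.3243
E(R_Harlan) = R_f + β × MRP = 5.3056% + 0.3243 × 6.7910% = 7.51%

7.51%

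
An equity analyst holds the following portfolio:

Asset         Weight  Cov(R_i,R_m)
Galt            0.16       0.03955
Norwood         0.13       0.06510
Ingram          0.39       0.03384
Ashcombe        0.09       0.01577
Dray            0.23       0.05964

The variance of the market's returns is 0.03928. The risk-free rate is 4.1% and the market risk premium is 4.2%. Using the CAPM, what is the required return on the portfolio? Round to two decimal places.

8.71%

β_Galt = 0.03955 / 0.03928 = 1.0069
β_Norwood = 0.06510 / 0.03928 = 1.6573
β_Ingram = 0.03384 / 0.03928 = 0.8615
β_Ashcombe = 0.01577 / 0.03928 = 0.4015
β_Dray = 0.05964 / 0.03928 = 1.5183
β_P = Σ w_i β_i = 0.16×1.0069 + 0.13×1.6573 + 0.39×0.8615 + 0.09×0.4015 + 0.23×1.5183 = 1.0979
E(R_P) = R_f + β_P × MRP = 4.1% + 1.0979 × 4.2% = 8.71%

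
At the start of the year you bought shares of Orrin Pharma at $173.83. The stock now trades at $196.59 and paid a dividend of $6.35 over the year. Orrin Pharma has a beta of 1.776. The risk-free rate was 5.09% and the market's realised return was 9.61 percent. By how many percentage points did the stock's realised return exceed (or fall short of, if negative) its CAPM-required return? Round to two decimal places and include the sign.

Realised HPR = (P1 + D1 − P0) / P0 = (196.59 + 6.35 − 173.83) / 173.83 = 29.11 / 173.83 = 16.7462%
MRP = 9.61% − 5.09% = 4.52%
CAPM required = R_f + β·MRP = 5.09% + 1.776 × 4.52% = 13.11752%
α = realised − required = 16.7462% − 13.11752% = +3.63%

+3.63%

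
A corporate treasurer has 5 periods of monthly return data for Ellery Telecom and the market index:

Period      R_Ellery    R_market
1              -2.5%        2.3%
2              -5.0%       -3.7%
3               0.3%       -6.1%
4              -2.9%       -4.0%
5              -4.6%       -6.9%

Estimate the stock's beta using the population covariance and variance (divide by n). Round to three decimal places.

Mean R_i = (-2.5 − 5.0 + 0.3 − 2.9 − 4.6) / 5 = -2.9400%
Mean R_m = (2.3 − 3.7 − 6.1 − 4.0 − 6.9) / 5 = -3.6800%
Σ(R_i − R̄_i)(R_m − R̄_m) = 0.1640  ⇒  Cov = 0.1640 / 5 = 0.0328
Σ(R_m − R̄_m)² = 52.0880  ⇒  Var(R_m) = 52.0880 / 5 = 10.4176
β = Cov / Var(R_m) = 0.0328 / 10.4176 = 0.0031

0.003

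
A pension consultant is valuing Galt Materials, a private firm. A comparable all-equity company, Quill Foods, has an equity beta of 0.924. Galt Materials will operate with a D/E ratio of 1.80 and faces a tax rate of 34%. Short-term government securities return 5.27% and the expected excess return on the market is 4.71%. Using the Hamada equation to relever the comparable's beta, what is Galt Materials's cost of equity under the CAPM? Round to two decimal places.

14.79%

β_L = β_U × [1 + (1 − t)(D/E)] = 0.924 × [1 + (1 − 0.34) × 1.80]
    = 0.924 × [1 + 0.66 × 1.80] = 0.924 × 2.1880 = 2.0217
E(R) = R_f + β_L × MRP = 5.27% + 2.0217 × 4.71% = 14.79%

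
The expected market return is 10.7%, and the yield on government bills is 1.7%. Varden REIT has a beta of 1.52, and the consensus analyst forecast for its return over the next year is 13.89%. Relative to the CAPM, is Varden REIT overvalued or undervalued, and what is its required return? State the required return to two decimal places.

Overvalued; required return 15.38%

MRP = 10.7% − 1.7% = 9.00%
Required return = R_f + β·MRP = 1.7% + 1.52 × 9.0% = 15.38%
Forecast 13.89% < required 15.38% → the stock plots below the SML → overvalued.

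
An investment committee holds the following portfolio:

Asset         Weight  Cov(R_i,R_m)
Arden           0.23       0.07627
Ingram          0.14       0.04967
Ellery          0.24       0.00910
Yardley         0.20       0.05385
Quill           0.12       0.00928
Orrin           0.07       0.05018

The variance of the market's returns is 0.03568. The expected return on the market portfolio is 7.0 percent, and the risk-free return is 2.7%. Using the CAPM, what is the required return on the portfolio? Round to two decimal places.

7.77%

β_Arden = 0.07627 / 0.03568 = 2.1376
β_Ingram = 0.04967 / 0.03568 = 1.3921
β_Ellery = 0.00910 / 0.03568 = 0.2550
β_Yardley = 0.05385 / 0.03568 = 1.5092
β_Quill = 0.00928 / 0.03568 = 0.2601
β_Orrin = 0.05018 / 0.03568 = 1.4064
β_P = Σ w_i β_i = 0.23×2.1376 + 0.14×1.3921 + 0.24×0.2550 + 0.20×1.5092 + 0.12×0.2601 + 0.07×1.4064 = 1.1792
MRP = 7.0% − 2.7% = 4.30%
E(R_P) = R_f + β_P × MRP = 2.7% + 1.1792 × 4.3% = 7.77%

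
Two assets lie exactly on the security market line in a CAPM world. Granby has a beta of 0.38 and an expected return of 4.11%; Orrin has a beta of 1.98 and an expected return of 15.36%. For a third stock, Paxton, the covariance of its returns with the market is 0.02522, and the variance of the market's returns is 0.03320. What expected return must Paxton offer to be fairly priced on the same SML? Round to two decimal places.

MRP = (15.36% − 4.11%) / (1.98 − 0.38) = 7.0313%
R_f = 4.11% − 0.38 × 7.0313% = 1.4381%
β_Paxton = Cov / Var(R_m) = 0.02522 / 0.03320 = 0.7596
E(R_Paxton) = R_f + β × MRP = 1.4381% + 0.7596 × 7.0313% = 6.78%

6.78%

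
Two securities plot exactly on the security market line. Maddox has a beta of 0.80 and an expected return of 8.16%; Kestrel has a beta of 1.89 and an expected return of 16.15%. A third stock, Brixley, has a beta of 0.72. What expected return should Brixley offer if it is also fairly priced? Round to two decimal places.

MRP (SML slope) = (16.15% − 8.16%) / (1.89 − 0.80) = 7.99% / 1.09 = 7.3303%
R_f (intercept) = 8.16% − 0.80 × 7.3303% = 2.2958%
E(R_Brixley) = R_f + β × MRP = 2.2958% + 0.72 × 7.3303% = 7.57%

7.57%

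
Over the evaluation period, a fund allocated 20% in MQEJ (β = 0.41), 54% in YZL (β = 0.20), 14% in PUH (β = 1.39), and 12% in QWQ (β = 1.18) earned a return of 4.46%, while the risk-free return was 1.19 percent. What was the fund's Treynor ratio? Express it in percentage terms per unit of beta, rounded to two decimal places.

β_P = 0.20×0.41 + 0.54×0.20 + 0.14×1.39 + 0.12×1.18 = 0.5262
Treynor = (R_P − R_f) / β_P = (4.46% − 1.19%) / 0.5262 = 3.27% / 0.5262 = 6.21%

6.21%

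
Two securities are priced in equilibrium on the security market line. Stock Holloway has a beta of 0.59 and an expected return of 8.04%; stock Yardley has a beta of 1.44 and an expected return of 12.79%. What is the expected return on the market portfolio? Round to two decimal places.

10.33%

Both satisfy E(R) = R_f + β·MRP, so the slope of the SML is
MRP = (12.79% − 8.04%) / (1.44 − 0.59) = 4.75% / 0.85 = 5.5882%
R_f = E(R_Holloway) − β_Holloway·MRP = 8.04% − 0.59 × 5.5882% = 4.7430%
E(R_m) = R_f + MRP = 4.7430% + 5.5882% = 10.33%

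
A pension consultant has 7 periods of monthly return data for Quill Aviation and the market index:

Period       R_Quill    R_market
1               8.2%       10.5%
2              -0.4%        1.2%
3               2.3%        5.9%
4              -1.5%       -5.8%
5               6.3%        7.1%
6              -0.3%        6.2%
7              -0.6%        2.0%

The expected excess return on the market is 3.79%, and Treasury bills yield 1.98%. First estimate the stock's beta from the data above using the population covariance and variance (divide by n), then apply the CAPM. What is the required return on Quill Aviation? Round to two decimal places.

4.13%

Mean R_i = (8.2 − 0.4 + 2.3 − 1.5 + 6.3 − 0.3 − 0.6) / 7 = 2.0000%
Mean R_m = (10.5 + 1.2 + 5.9 − 5.8 + 7.1 + 6.2 + 2.0) / 7 = 3.8714%
Σ(R_i − R̄_i)(R_m − R̄_m) = 95.3600  ⇒  Cov = 95.3600 / 7 = 13.6229
Σ(R_m − R̄_m)² = 168.0743  ⇒  Var(R_m) = 168.0743 / 7 = 24.0106
β = Cov / Var(R_m) = 13.6229 / 24.0106 = 0.5674
E(R) = R_f + β × MRP = 1.98% + 0.5674 × 3.79% = 4.13%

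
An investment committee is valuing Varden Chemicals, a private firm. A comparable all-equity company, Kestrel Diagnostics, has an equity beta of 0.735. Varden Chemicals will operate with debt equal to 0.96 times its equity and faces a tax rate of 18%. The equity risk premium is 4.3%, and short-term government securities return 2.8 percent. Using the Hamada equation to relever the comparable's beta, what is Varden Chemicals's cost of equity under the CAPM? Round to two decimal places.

β_L = β_U × [1 + (1 − t)(D/E)] = 0.735 × [1 + (1 − 0.18) × 0.96]
    = 0.735 × [1 + 0.82 × 0.96] = 0.735 × 1.7872 = 1.3136
E(R) = R_f + β_L × MRP = 2.8% + 1.3136 × 4.3% = 8.45%

8.45%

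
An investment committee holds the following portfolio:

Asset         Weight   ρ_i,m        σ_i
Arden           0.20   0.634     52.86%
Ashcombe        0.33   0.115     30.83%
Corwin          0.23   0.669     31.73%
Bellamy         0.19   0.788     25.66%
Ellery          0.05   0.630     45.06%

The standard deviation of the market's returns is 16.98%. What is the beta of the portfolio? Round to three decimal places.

1.061

β_Arden = 0.634 × 52.86% / 16.98% = 1.9737
β_Ashcombe = 0.115 × 30.83% / 16.98% = 0.2088
β_Corwin = 0.669 × 31.73% / 16.98% = 1.2501
β_Bellamy = 0.788 × 25.66% / 16.98% = 1.1908
β_Ellery = 0.630 × 45.06% / 16.98% = 1.6718
β_P = Σ w_i β_i = 0.20×1.9737 + 0.33×0.2088 + 0.23×1.2501 + 0.19×1.1908 + 0.05×1.6718 = 1.0610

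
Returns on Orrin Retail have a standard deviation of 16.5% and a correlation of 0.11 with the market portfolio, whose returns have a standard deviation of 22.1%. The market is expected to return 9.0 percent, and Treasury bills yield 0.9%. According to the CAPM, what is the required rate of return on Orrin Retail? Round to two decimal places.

β = ρ × σ_i / σ_m = 0.11 × 16.5% / 22.1% = 0.0821
MRP = 9.0% − 0.9% = 8.10%
E(R) = 0.9% + 0.0821 × 8.1% = 1.57%

1.57%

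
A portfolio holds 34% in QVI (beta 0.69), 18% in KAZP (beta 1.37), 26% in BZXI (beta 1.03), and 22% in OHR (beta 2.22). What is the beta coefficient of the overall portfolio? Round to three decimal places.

1.237

β_P = Σ w_i β_i = 0.34×0.69 + 0.18×1.37 + 0.26×1.03 + 0.22×2.22 = 1.2374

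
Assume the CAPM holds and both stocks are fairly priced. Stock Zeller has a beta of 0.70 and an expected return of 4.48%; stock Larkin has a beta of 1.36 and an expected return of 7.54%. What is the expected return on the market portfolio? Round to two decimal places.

Both satisfy E(R) = R_f + β·MRP, so the slope of the SML is
MRP = (7.54% − 4.48%) / (1.36 − 0.70) = 3.06% / 0.66 = 4.6364%
R_f = E(R_Zeller) − β_Zeller·MRP = 4.48% − 0.70 × 4.6364% = 1.2345%
E(R_m) = R_f + MRP = 1.2345% + 4.6364% = 5.87%

5.87%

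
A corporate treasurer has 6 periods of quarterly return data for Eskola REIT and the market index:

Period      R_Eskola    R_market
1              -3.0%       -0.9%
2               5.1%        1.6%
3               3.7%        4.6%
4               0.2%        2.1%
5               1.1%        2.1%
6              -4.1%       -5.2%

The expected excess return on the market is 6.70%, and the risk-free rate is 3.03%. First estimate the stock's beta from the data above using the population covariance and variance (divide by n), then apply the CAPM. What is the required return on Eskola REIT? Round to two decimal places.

8.85%

Mean R_i = (-3.0 + 5.1 + 3.7 + 0.2 + 1.1 − 4.1) / 6 = 0.5000%
Mean R_m = (-0.9 + 1.6 + 4.6 + 2.1 + 2.1 − 5.2) / 6 = 0.7167%
Σ(R_i − R̄_i)(R_m − R̄_m) = 49.7800  ⇒  Cov = 49.7800 / 6 = 8.2967
Σ(R_m − R̄_m)² = 57.3083  ⇒  Var(R_m) = 57.3083 / 6 = 9.5514
β = Cov / Var(R_m) = 8.2967 / 9.5514 = 0.8686
E(R) = R_f + β × MRP = 3.03% + 0.8686 × 6.70% = 8.85%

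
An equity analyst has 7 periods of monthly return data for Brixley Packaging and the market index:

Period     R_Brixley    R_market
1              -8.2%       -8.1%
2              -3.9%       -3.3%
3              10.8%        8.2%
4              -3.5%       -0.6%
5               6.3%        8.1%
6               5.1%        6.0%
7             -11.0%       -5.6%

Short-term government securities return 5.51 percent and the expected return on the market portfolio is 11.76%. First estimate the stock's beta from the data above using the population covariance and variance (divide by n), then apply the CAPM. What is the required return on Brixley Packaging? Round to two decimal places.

Mean R_i = (-8.2 − 3.9 + 10.8 − 3.5 + 6.3 + 5.1 − 11.0) / 7 = -0.6286%
Mean R_m = (-8.1 − 3.3 + 8.2 − 0.6 + 8.1 + 6.0 − 5.6) / 7 = 0.6714%
Σ(R_i − R̄_i)(R_m − R̄_m) = 316.1343  ⇒  Cov = 316.1343 / 7 = 45.1620
Σ(R_m − R̄_m)² = 273.9143  ⇒  Var(R_m) = 273.9143 / 7 = 39.1306
β = Cov / Var(R_m) = 45.1620 / 39.1306 = 1.1541
MRP = 11.76% − 5.51% = 6.25%
E(R) = R_f + β × MRP = 5.51% + 1.1541 × 6.25% = 12.72%

12.72%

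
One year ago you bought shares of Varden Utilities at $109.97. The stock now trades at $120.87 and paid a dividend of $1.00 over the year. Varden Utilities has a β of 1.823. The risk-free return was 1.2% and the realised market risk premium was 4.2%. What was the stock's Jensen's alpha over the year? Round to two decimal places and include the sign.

+1.96%

Realised HPR = (P1 + D1 − P0) / P0 = (120.87 + 1.00 − 109.97) / 109.97 = 11.90 / 109.97 = 10.8211%
CAPM required = R_f + β·MRP = 1.2% + 1.823 × 4.2% = 8.8566%
α = realised − required = 10.8211% − 8.8566% = +1.96%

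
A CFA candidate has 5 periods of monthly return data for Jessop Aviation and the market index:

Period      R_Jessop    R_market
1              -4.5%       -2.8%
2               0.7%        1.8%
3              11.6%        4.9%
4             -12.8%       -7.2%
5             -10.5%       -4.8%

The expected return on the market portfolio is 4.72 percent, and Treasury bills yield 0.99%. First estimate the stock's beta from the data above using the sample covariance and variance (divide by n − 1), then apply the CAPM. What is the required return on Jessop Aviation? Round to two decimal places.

Mean R_i = (-4.5 + 0.7 + 11.6 − 12.8 − 10.5) / 5 = -3.1000%
Mean R_m = (-2.8 + 1.8 + 4.9 − 7.2 − 4.8) / 5 = -1.6200%
Σ(R_i − R̄_i)(R_m − R̄_m) = 188.1500  ⇒  Cov = 188.1500 / 4 = 47.0375
Σ(R_m − R̄_m)² = 96.8480  ⇒  Var(R_m) = 96.8480 / 4 = 24.2120
β = Cov / Var(R_m) = 47.0375 / 24.2120 = 1.9427
MRP = 4.72% − 0.99% = 3.73%
E(R) = R_f + β × MRP = 0.99% + 1.9427 × 3.73% = 8.24%

8.24%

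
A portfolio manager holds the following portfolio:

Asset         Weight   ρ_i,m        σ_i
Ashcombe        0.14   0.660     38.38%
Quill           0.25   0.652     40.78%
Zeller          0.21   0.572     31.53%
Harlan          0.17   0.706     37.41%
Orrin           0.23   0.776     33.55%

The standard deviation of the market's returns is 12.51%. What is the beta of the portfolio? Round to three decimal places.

1.955

β_Ashcombe = 0.660 × 38.38% / 12.51% = 2.0248
β_Quill = 0.652 × 40.78% / 12.51% = 2.1254
β_Zeller = 0.572 × 31.53% / 12.51% = 1.4417
β_Harlan = 0.706 × 37.41% / 12.51% = 2.1112
β_Orrin = 0.776 × 33.55% / 12.51% = 2.0811
β_P = Σ w_i β_i = 0.14×2.0248 + 0.25×2.1254 + 0.21×1.4417 + 0.17×2.1112 + 0.23×2.0811 = 1.9551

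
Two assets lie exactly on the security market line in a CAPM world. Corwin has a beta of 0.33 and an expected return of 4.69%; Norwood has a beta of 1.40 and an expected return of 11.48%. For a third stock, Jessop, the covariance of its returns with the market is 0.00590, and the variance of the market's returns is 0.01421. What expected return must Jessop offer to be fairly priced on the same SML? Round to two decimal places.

5.23%

MRP = (11.48% − 4.69%) / (1.40 − 0.33) = 6.3458%
R_f = 4.69% − 0.33 × 6.3458% = 2.5959%
β_Jessop = Cov / Var(R_m) = 0.00590 / 0.01421 = 0.4152
E(R_Jessop) = R_f + β × MRP = 2.5959% + 0.4152 × 6.3458% = 5.23%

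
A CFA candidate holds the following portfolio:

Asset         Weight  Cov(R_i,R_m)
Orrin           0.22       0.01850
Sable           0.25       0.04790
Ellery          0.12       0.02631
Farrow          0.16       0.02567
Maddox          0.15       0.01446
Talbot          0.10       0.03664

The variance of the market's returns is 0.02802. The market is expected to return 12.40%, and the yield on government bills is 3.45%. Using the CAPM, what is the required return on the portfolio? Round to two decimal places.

β_Orrin = 0.01850 / 0.02802 = 0.6602
β_Sable = 0.04790 / 0.02802 = 1.7095
β_Ellery = 0.02631 / 0.02802 = 0.9390
β_Farrow = 0.02567 / 0.02802 = 0.9161
β_Maddox = 0.01446 / 0.02802 = 0.5161
β_Talbot = 0.03664 / 0.02802 = 1.3076
β_P = Σ w_i β_i = 0.22×0.6602 + 0.25×1.7095 + 0.12×0.9390 + 0.16×0.9161 + 0.15×0.5161 + 0.10×1.3076 = 1.0401
MRP = 12.40% − 3.45% = 8.95%
E(R_P) = R_f + β_P × MRP = 3.45% + 1.0401 × 8.95% = 12.76%

12.76%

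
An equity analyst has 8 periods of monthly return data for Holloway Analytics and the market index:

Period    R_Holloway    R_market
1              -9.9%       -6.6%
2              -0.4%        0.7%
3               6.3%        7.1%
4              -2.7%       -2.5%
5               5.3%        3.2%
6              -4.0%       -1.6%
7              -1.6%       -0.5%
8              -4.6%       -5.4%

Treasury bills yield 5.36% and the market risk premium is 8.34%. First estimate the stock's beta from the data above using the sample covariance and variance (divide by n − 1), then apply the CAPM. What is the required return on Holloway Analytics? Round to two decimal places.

Mean R_i = (-9.9 − 0.4 + 6.3 − 2.7 + 5.3 − 4.0 − 1.6 − 4.6) / 8 = -1.4500%
Mean R_m = (-6.6 + 0.7 + 7.1 − 2.5 + 3.2 − 1.6 − 0.5 − 5.4) / 8 = -0.7000%
Σ(R_i − R̄_i)(R_m − R̄_m) = 157.4200  ⇒  Cov = 157.4200 / 7 = 22.4886
Σ(R_m − R̄_m)² = 139.0000  ⇒  Var(R_m) = 139.0000 / 7 = 19.8571
β = Cov / Var(R_m) = 22.4886 / 19.8571 = 1.1325
E(R) = R_f + β × MRP = 5.36% + 1.1325 × 8.34% = 14.81%

14.81%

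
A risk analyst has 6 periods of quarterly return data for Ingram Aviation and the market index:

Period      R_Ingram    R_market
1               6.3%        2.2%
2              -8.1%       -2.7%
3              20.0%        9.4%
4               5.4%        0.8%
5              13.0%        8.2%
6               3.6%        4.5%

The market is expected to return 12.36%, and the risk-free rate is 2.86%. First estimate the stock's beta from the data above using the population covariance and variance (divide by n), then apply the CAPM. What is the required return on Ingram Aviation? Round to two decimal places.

21.03%

Mean R_i = (6.3 − 8.1 + 20.0 + 5.4 + 13.0 + 3.6) / 6 = 6.7000%
Mean R_m = (2.2 − 2.7 + 9.4 + 0.8 + 8.2 + 4.5) / 6 = 3.7333%
Σ(R_i − R̄_i)(R_m − R̄_m) = 200.7700  ⇒  Cov = 200.7700 / 6 = 33.4617
Σ(R_m − R̄_m)² = 104.9933  ⇒  Var(R_m) = 104.9933 / 6 = 17.4989
β = Cov / Var(R_m) = 33.4617 / 17.4989 = 1.9122
MRP = 12.36% − 2.86% = 9.50%
E(R) = R_f + β × MRP = 2.86% + 1.9122 × 9.50% = 21.03%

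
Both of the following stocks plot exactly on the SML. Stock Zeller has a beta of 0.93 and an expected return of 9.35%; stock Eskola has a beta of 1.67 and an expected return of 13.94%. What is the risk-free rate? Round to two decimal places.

3.58%

Both satisfy E(R) = R_f + β·MRP, so the slope of the SML is
MRP = (13.94% − 9.35%) / (1.67 − 0.93) = 4.59% / 0.74 = 6.2027%
R_f = E(R_Zeller) − β_Zeller·MRP = 9.35% − 0.93 × 6.2027% = 3.5815%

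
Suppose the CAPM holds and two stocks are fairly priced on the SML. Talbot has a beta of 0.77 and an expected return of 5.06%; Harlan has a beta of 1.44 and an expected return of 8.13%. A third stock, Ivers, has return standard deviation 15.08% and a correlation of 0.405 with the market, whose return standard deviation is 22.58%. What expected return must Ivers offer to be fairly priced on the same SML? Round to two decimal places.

MRP = (8.13% − 5.06%) / (1.44 − 0.77) = 4.5821%
R_f = 5.06% − 0.77 × 4.5821% = 1.5318%
β_Ivers = ρ·σ_i/σ_m = 0.405 × 15.08 / 22.58 = 0.2705
E(R_Ivers) = R_f + β × MRP = 1.5318% + 0.2705 × 4.5821% = 2.77%

2.77%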